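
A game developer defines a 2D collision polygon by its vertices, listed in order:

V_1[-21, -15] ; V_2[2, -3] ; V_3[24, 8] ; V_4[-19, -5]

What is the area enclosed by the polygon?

196.5

V_1→V_2: (-21)(-3) − (2)(-15) = 93
V_2→V_3: (2)(8) − (24)(-3) = 88
V_3→V_4: (24)(-5) − (-19)(8) = 32
V_4→V_1: (-19)(-15) − (-21)(-5) = 180
Σ = 393
Area = |Σ|/2 = 196.5.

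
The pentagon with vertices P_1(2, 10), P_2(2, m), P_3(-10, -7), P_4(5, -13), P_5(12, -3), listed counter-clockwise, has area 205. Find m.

1

Write out the shoelace sum; only the two edges meeting at P_2 involve m:
2·Area = [(2·m − 2·10) + (2·(-7) − (-10)·m)] + 432
       = 12·m + 398 = 410
⇒ m = 1.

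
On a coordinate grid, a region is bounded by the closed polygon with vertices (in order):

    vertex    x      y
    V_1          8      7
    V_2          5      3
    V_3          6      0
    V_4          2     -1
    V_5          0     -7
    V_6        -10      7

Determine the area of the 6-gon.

122.5

Σ = (-11) + (-18) + (-6) + (-14) + (-70) + (-126) = -245
Area = |Σ|/2 = 122.5.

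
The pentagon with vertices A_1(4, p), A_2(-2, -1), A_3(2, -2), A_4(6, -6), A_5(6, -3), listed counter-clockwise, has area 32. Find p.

4

The doubled signed area Σ (x_i y_{i+1} − x_{i+1} y_i) is linear in p.
With p=0 it equals 32; the coefficient of p is 8 (from the two edges through A_1).
So 8·p + 32 = 2·32 = 64 ⇒ p = 4.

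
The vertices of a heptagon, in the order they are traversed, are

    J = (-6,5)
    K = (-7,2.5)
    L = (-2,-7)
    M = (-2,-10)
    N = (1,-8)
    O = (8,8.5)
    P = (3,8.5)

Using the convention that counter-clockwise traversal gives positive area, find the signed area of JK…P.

143.5

Apply the shoelace (surveyor's) formula: 2A = Σ (x_i·y_{i+1} − x_{i+1}·y_i), indices taken mod 7.
J→K: (-6)(2.5) − (-7)(5) = 20
K→L: (-7)(-7) − (-2)(2.5) = 54
L→M: (-2)(-10) − (-2)(-7) = 6
M→N: (-2)(-8) − (1)(-10) = 26
N→O: (1)(8.5) − (8)(-8) = 72.5
O→P: (8)(8.5) − (3)(8.5) = 42.5
P→J: (3)(5) − (-6)(8.5) = 66
Σ = 287
Signed area = Σ/2 = 143.5 (positive ⇒ counter-clockwise traversal).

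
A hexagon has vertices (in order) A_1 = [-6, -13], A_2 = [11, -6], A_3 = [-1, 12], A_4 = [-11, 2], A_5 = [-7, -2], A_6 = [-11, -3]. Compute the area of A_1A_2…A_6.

297.5

A_1→A_2: (-6)(-6) − (11)(-13) = 179
A_2→A_3: (11)(12) − (-1)(-6) = 126
A_3→A_4: (-1)(2) − (-11)(12) = 130
A_4→A_5: (-11)(-2) − (-7)(2) = 36
A_5→A_6: (-7)(-3) − (-11)(-2) = -1
A_6→A_1: (-11)(-13) − (-6)(-3) = 125
Σ = 595
Area = |Σ|/2 = 297.5.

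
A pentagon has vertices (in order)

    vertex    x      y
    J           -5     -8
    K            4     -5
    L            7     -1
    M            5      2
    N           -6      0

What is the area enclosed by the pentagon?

Apply Gauss's area formula: 2A = Σ (x_i·y_{i+1} − x_{i+1}·y_i), indices taken mod 5.
Cross-terms: 57, 31, 19, 12, 48  ⇒  Σ = 167
Area = |Σ|/2 = 83.5.

83.5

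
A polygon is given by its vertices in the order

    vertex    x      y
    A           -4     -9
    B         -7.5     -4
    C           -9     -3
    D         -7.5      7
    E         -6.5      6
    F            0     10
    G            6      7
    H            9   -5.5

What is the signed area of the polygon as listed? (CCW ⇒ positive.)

-237

Apply the surveyor's formula: 2A = Σ (x_i·y_{i+1} − x_{i+1}·y_i), indices taken mod 8.
Σ = (-51.5) + (-13.5) + (-85.5) + (0.5) + (-65) + (-60) + (-96) + (-103) = -474
Signed area = Σ/2 = -237 (negative ⇒ clockwise traversal).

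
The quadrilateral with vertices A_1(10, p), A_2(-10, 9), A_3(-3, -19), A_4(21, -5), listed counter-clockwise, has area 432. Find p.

Write out the shoelace sum; only the two edges meeting at A_1 involve p:
2·Area = [(21·p − 10·(-5)) + (10·9 − (-10)·p)] + 631
       = 31·p + 771 = 864
⇒ p = 3.

3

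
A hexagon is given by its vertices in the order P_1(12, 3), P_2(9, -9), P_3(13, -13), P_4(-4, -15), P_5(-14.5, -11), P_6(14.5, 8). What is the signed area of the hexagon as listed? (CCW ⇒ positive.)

-282.25

Apply the surveyor's formula: 2A = Σ (x_i·y_{i+1} − x_{i+1}·y_i), indices taken mod 6.
P_1→P_2: (12)(-9) − (9)(3) = -135
P_2→P_3: (9)(-13) − (13)(-9) = 0
P_3→P_4: (13)(-15) − (-4)(-13) = -247
P_4→P_5: (-4)(-11) − (-14.5)(-15) = -173.5
P_5→P_6: (-14.5)(8) − (14.5)(-11) = 43.5
P_6→P_1: (14.5)(3) − (12)(8) = -52.5
Σ = -564.5
Signed area = Σ/2 = -282.25 (negative ⇒ clockwise traversal).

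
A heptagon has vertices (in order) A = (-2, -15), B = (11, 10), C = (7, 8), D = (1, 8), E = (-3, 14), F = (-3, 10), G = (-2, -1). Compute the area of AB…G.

156

Σ = (145) + (18) + (48) + (38) + (12) + (23) + (28) = 312
Area = |Σ|/2 = 156.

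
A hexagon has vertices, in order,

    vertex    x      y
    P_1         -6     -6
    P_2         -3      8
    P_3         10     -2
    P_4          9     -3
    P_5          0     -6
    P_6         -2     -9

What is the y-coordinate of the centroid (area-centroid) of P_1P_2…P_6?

Apply Gauss's area formula. First the cross-terms c_i = x_i·y_{i+1} − x_{i+1}·y_i:
  -66, -74, -12, -54, -12, -42  ⇒  2A = -260, A = -130.
Then Σ (y_i + y_{i+1})·c_i = 780, so ȳ = 780 / (6·(-130)) = -1.

-1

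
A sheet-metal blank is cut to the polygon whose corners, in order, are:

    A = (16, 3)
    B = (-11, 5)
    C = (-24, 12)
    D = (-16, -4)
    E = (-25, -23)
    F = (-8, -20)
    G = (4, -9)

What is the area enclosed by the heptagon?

Apply the shoelace formula: 2A = Σ (x_i·y_{i+1} − x_{i+1}·y_i), indices taken mod 7.
Σ = (113) + (-12) + (288) + (268) + (316) + (152) + (156) = 1281
Area = |Σ|/2 = 640.5.

640.5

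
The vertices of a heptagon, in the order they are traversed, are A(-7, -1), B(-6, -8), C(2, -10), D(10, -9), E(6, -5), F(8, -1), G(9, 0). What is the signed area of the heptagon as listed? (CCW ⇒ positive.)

123

Cross-terms: 50, 76, 82, 4, 34, 9, -9  ⇒  Σ = 246
Signed area = Σ/2 = 123 (positive ⇒ counter-clockwise traversal).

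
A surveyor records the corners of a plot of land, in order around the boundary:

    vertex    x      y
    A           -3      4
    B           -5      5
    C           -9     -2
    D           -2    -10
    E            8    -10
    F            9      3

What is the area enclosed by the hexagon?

202.5

Apply Gauss's area formula: 2A = Σ (x_i·y_{i+1} − x_{i+1}·y_i), indices taken mod 6.
A→B: (-3)(5) − (-5)(4) = 5
B→C: (-5)(-2) − (-9)(5) = 55
C→D: (-9)(-10) − (-2)(-2) = 86
D→E: (-2)(-10) − (8)(-10) = 100
E→F: (8)(3) − (9)(-10) = 114
F→A: (9)(4) − (-3)(3) = 45
Σ = 405
Area = |Σ|/2 = 202.5.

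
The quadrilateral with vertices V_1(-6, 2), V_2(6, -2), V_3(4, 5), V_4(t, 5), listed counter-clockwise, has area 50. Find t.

-4

Write out the shoelace sum; only the two edges meeting at V_4 involve t:
2·Area = [(4·5 − t·5) + (t·2 − (-6)·5)] + 38
       = -3·t + 88 = 100
⇒ t = -4.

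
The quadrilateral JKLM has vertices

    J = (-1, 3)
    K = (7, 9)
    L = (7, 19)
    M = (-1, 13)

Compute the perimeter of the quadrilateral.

40

|JK| = √((8)² + (6)²) = √100 = 10
|KL| = √((0)² + (10)²) = √100 = 10
|LM| = √((-8)² + (-6)²) = √100 = 10
|MJ| = √((0)² + (-10)²) = √100 = 10
Perimeter = 10 + 10 + 10 + 10 = 40.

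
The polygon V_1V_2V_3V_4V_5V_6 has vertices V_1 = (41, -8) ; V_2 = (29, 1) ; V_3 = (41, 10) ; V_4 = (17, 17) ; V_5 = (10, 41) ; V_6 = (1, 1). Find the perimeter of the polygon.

162

|V_1V_2| = √((-12)² + (9)²) = √225 = 15
|V_2V_3| = √((12)² + (9)²) = √225 = 15
|V_3V_4| = √((-24)² + (7)²) = √625 = 25
|V_4V_5| = √((-7)² + (24)²) = √625 = 25
|V_5V_6| = √((-9)² + (-40)²) = √1681 = 41
|V_6V_1| = √((40)² + (-9)²) = √1681 = 41
Perimeter = 15 + 15 + 25 + 25 + 41 + 41 = 162.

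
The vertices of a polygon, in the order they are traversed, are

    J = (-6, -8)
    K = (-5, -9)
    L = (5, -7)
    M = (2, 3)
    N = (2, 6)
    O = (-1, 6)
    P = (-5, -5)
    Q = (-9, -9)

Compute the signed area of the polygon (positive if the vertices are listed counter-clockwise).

100

Apply the shoelace (surveyor's) formula: 2A = Σ (x_i·y_{i+1} − x_{i+1}·y_i), indices taken mod 8.
Σ = (14) + (80) + (29) + (6) + (18) + (35) + (0) + (18) = 200
Signed area = Σ/2 = 100 (positive ⇒ counter-clockwise traversal).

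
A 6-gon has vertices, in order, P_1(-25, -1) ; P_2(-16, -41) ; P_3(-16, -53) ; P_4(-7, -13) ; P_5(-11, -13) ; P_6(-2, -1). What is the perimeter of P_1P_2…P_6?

136

|P_1P_2| = √((9)² + (-40)²) = √1681 = 41
|P_2P_3| = √((0)² + (-12)²) = √144 = 12
|P_3P_4| = √((9)² + (40)²) = √1681 = 41
|P_4P_5| = √((-4)² + (0)²) = √16 = 4
|P_5P_6| = √((9)² + (12)²) = √225 = 15
|P_6P_1| = √((-23)² + (0)²) = √529 = 23
Perimeter = 41 + 12 + 41 + 4 + 15 + 23 = 136.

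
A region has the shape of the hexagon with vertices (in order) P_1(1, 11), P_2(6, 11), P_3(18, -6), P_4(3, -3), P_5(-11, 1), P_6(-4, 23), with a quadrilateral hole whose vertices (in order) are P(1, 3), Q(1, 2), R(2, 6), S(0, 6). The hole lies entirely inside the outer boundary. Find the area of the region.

Outer boundary:
Apply the shoelace formula: 2A = Σ (x_i·y_{i+1} − x_{i+1}·y_i), indices taken mod 6.
P_1→P_2: (1)(11) − (6)(11) = -55
P_2→P_3: (6)(-6) − (18)(11) = -234
P_3→P_4: (18)(-3) − (3)(-6) = -36
P_4→P_5: (3)(1) − (-11)(-3) = -30
P_5→P_6: (-11)(23) − (-4)(1) = -249
P_6→P_1: (-4)(11) − (1)(23) = -67
Σ = -671
Area = |Σ|/2 = 335.5.
Hole:
P→Q: (1)(2) − (1)(3) = -1
Q→R: (1)(6) − (2)(2) = 2
R→S: (2)(6) − (0)(6) = 12
S→P: (0)(3) − (1)(6) = -6
Σ = 7
Area = |Σ|/2 = 3.5.
Net area = 335.5 − 3.5 = 332.

332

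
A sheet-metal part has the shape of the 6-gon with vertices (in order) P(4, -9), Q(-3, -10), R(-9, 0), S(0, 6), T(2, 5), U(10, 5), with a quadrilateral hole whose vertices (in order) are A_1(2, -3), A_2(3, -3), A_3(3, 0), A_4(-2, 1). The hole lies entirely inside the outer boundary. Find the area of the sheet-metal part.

Outer boundary:
Σ = (-67) + (-90) + (-54) + (-12) + (-40) + (-110) = -373
Area = |Σ|/2 = 186.5.
Hole:
Apply the surveyor's formula: 2A = Σ (x_i·y_{i+1} − x_{i+1}·y_i), indices taken mod 4.
Cross-terms: 3, 9, 3, 4  ⇒  Σ = 19
Area = |Σ|/2 = 9.5.
Net area = 186.5 − 9.5 = 177.

177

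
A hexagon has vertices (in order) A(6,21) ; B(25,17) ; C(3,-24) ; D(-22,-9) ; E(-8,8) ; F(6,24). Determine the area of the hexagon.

Apply the shoelace (surveyor's) formula: 2A = Σ (x_i·y_{i+1} − x_{i+1}·y_i), indices taken mod 6.
Σ = (-423) + (-651) + (-555) + (-248) + (-240) + (-18) = -2135
Area = |Σ|/2 = 1067.5.

1067.5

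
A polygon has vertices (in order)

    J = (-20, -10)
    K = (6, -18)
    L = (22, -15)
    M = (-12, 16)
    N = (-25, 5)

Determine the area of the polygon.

794

Apply the surveyor's formula: 2A = Σ (x_i·y_{i+1} − x_{i+1}·y_i), indices taken mod 5.
J→K: (-20)(-18) − (6)(-10) = 420
K→L: (6)(-15) − (22)(-18) = 306
L→M: (22)(16) − (-12)(-15) = 172
M→N: (-12)(5) − (-25)(16) = 340
N→J: (-25)(-10) − (-20)(5) = 350
Σ = 1588
Area = |Σ|/2 = 794.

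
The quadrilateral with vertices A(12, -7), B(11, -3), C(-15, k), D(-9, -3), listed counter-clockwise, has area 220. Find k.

The doubled signed area Σ (x_i y_{i+1} − x_{i+1} y_i) is linear in k.
With k=0 it equals 140; the coefficient of k is 20 (from the two edges through C).
So 20·k + 140 = 2·220 = 440 ⇒ k = 15.

15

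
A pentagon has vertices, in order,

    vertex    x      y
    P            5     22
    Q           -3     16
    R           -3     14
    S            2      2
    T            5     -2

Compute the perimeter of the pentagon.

54

|PQ| = √((-8)² + (-6)²) = √100 = 10
|QR| = √((0)² + (-2)²) = √4 = 2
|RS| = √((5)² + (-12)²) = √169 = 13
|ST| = √((3)² + (-4)²) = √25 = 5
|TP| = √((0)² + (24)²) = √576 = 24
Perimeter = 10 + 2 + 13 + 5 + 24 = 54.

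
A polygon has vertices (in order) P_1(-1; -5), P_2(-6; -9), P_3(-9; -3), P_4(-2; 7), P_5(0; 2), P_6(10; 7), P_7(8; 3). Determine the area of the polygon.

Apply the surveyor's formula: 2A = Σ (x_i·y_{i+1} − x_{i+1}·y_i), indices taken mod 7.
Σ = (-21) + (-63) + (-69) + (-4) + (-20) + (-26) + (-37) = -240
Area = |Σ|/2 = 120.

120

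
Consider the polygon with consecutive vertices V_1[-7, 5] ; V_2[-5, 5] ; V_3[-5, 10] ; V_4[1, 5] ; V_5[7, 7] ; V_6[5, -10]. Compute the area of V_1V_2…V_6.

Σ = (-10) + (-25) + (-35) + (-28) + (-105) + (-45) = -248
Area = |Σ|/2 = 124.

124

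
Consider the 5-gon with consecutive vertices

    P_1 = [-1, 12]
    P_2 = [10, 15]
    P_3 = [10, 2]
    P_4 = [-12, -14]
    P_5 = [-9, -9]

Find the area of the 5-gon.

258

Apply the shoelace (surveyor's) formula: 2A = Σ (x_i·y_{i+1} − x_{i+1}·y_i), indices taken mod 5.
Cross-terms: -135, -130, -116, -18, -117  ⇒  Σ = -516
Area = |Σ|/2 = 258.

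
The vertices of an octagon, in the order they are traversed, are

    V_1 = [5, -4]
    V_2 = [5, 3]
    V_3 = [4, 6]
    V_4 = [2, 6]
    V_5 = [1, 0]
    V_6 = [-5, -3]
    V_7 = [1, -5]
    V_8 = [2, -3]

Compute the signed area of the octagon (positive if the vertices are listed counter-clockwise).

Apply the shoelace (surveyor's) formula: 2A = Σ (x_i·y_{i+1} − x_{i+1}·y_i), indices taken mod 8.
Σ = (35) + (18) + (12) + (-6) + (-3) + (28) + (7) + (7) = 98
Signed area = Σ/2 = 49 (positive ⇒ counter-clockwise traversal).

49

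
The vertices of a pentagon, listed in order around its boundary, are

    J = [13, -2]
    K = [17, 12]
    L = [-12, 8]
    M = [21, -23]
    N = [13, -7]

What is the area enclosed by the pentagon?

397.5

Cross-terms: 190, 280, 108, 152, 65  ⇒  Σ = 795
Area = |Σ|/2 = 397.5.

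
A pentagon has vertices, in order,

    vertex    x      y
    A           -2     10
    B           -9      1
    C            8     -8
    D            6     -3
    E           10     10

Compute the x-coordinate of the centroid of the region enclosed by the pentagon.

284/193

Apply the shoelace (surveyor's) formula. First the cross-terms c_i = x_i·y_{i+1} − x_{i+1}·y_i:
  88, 64, 24, 90, 120  ⇒  2A = 386, A = 193.
Then Σ (x_i + x_{i+1})·c_i = 1704, so x̄ = 1704 / (6·193) = 284/193.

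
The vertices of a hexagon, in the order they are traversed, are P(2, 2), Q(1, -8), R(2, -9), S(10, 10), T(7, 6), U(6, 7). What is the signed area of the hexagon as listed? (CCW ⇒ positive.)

Apply the shoelace (surveyor's) formula: 2A = Σ (x_i·y_{i+1} − x_{i+1}·y_i), indices taken mod 6.
Σ = (-18) + (7) + (110) + (-10) + (13) + (-2) = 100
Signed area = Σ/2 = 50 (positive ⇒ counter-clockwise traversal).

50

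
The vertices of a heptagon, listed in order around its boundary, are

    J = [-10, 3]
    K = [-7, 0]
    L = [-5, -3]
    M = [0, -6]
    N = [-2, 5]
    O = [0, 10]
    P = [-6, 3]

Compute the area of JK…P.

Apply Gauss's area formula: 2A = Σ (x_i·y_{i+1} − x_{i+1}·y_i), indices taken mod 7.
Σ = (21) + (21) + (30) + (-12) + (-20) + (60) + (12) = 112
Area = |Σ|/2 = 56.

56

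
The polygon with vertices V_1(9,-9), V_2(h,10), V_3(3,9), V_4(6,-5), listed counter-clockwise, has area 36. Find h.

5

Write out the shoelace sum; only the two edges meeting at V_2 involve h:
2·Area = [(9·10 − h·(-9)) + (h·9 − 3·10)] + -78
       = 18·h + -18 = 72
⇒ h = 5.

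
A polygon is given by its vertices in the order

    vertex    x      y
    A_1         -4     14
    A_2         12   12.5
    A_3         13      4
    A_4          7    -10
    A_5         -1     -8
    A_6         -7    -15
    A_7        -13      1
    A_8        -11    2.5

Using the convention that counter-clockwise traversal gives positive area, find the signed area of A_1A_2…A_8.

Cross-terms: -218, -114.5, -158, -66, -41, -202, -21.5, -144  ⇒  Σ = -965
Signed area = Σ/2 = -482.5 (negative ⇒ clockwise traversal).

-482.5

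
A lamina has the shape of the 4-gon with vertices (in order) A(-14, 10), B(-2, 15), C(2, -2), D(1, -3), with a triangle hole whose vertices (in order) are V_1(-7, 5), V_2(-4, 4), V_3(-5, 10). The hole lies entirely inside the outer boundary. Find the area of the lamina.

117.5

Outer boundary:
Apply the surveyor's formula: 2A = Σ (x_i·y_{i+1} − x_{i+1}·y_i), indices taken mod 4.
Cross-terms: -190, -26, -4, -32  ⇒  Σ = -252
Area = |Σ|/2 = 126.
Hole:
Σ = (-8) + (-20) + (45) = 17
Area = |Σ|/2 = 8.5.
Net area = 126 − 8.5 = 117.5.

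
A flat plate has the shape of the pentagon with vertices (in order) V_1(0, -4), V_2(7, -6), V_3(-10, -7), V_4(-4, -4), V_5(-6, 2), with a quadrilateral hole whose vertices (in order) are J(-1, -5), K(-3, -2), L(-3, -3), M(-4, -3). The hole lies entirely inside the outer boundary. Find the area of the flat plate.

36.5

Outer boundary:
Apply Gauss's area formula: 2A = Σ (x_i·y_{i+1} − x_{i+1}·y_i), indices taken mod 5.
Σ = (28) + (-109) + (12) + (-32) + (24) = -77
Area = |Σ|/2 = 38.5.
Hole:
Apply Gauss's area formula: 2A = Σ (x_i·y_{i+1} − x_{i+1}·y_i), indices taken mod 4.
Cross-terms: -13, 3, -3, 17  ⇒  Σ = 4
Area = |Σ|/2 = 2.
Net area = 38.5 − 2 = 36.5.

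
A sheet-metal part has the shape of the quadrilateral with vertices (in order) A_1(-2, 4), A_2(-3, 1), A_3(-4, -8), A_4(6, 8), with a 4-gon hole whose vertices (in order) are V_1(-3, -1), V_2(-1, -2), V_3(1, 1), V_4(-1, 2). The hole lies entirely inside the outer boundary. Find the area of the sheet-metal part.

39

Outer boundary:
Apply the surveyor's formula: 2A = Σ (x_i·y_{i+1} − x_{i+1}·y_i), indices taken mod 4.
Σ = (10) + (28) + (16) + (40) = 94
Area = |Σ|/2 = 47.
Hole:
Σ = (5) + (1) + (3) + (7) = 16
Area = |Σ|/2 = 8.
Net area = 47 − 8 = 39.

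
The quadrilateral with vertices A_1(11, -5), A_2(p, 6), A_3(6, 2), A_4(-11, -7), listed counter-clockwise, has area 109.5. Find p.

Write out the shoelace sum; only the two edges meeting at A_2 involve p:
2·Area = [(11·6 − p·(-5)) + (p·2 − 6·6)] + 112
       = 7·p + 142 = 219
⇒ p = 11.

11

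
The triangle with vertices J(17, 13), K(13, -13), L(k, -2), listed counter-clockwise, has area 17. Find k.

The doubled signed area Σ (x_i y_{i+1} − x_{i+1} y_i) is linear in k.
With k=0 it equals -382; the coefficient of k is 26 (from the two edges through L).
So 26·k + -382 = 2·17 = 34 ⇒ k = 16.

16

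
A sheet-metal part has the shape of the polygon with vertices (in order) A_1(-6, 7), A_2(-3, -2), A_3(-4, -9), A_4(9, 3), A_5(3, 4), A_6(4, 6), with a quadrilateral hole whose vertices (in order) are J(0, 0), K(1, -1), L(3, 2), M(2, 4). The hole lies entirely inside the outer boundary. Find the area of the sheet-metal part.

Outer boundary:
Apply the surveyor's formula: 2A = Σ (x_i·y_{i+1} − x_{i+1}·y_i), indices taken mod 6.
Σ = (33) + (19) + (69) + (27) + (2) + (64) = 214
Area = |Σ|/2 = 107.
Hole:
Apply the shoelace (surveyor's) formula: 2A = Σ (x_i·y_{i+1} − x_{i+1}·y_i), indices taken mod 4.
Σ = (0) + (5) + (8) + (0) = 13
Area = |Σ|/2 = 6.5.
Net area = 107 − 6.5 = 100.5.

100.5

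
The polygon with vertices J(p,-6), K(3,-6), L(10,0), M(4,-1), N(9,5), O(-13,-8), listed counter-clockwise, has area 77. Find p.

-7

Write out the shoelace sum; only the two edges meeting at J involve p:
2·Area = [((-13)·(-6) − p·(-8)) + (p·(-6) − 3·(-6))] + 72
       = 2·p + 168 = 154
⇒ p = -7.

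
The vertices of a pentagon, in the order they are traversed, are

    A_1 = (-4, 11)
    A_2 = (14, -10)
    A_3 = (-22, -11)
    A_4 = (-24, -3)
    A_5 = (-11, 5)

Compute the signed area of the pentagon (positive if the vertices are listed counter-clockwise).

-470

Σ = (-114) + (-374) + (-198) + (-153) + (-101) = -940
Signed area = Σ/2 = -470 (negative ⇒ clockwise traversal).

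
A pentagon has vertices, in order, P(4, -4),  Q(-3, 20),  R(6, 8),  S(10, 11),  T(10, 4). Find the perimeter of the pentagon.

|PQ| = √((-7)² + (24)²) = √625 = 25
|QR| = √((9)² + (-12)²) = √225 = 15
|RS| = √((4)² + (3)²) = √25 = 5
|ST| = √((0)² + (-7)²) = √49 = 7
|TP| = √((-6)² + (-8)²) = √100 = 10
Perimeter = 25 + 15 + 5 + 7 + 10 = 62.

62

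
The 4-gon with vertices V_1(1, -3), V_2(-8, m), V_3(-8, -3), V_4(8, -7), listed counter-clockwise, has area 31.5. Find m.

0

The doubled signed area Σ (x_i y_{i+1} − x_{i+1} y_i) is linear in m.
With m=0 it equals 63; the coefficient of m is 9 (from the two edges through V_2).
So 9·m + 63 = 2·31.5 = 63 ⇒ m = 0.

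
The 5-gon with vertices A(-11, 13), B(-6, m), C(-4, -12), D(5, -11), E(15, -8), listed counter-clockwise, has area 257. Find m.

Write out the shoelace sum; only the two edges meeting at B involve m:
2·Area = [((-11)·m − (-6)·13) + ((-6)·(-12) − (-4)·m)] + 336
       = -7·m + 486 = 514
⇒ m = -4.

-4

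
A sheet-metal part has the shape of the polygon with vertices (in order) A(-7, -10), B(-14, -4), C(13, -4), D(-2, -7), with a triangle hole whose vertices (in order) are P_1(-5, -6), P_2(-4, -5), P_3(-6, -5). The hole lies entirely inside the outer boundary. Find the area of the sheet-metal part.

Outer boundary:
Apply Gauss's area formula: 2A = Σ (x_i·y_{i+1} − x_{i+1}·y_i), indices taken mod 4.
Σ = (-112) + (108) + (-99) + (-29) = -132
Area = |Σ|/2 = 66.
Hole:
Σ = (1) + (-10) + (11) = 2
Area = |Σ|/2 = 1.
Net area = 66 − 1 = 65.

65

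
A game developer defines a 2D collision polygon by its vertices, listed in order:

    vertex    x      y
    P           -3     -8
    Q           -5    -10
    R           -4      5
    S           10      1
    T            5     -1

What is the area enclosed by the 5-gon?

93.5

Apply the shoelace formula: 2A = Σ (x_i·y_{i+1} − x_{i+1}·y_i), indices taken mod 5.
Cross-terms: -10, -65, -54, -15, -43  ⇒  Σ = -187
Area = |Σ|/2 = 93.5.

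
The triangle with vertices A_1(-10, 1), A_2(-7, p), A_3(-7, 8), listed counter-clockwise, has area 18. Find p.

-4

The doubled signed area Σ (x_i y_{i+1} − x_{i+1} y_i) is linear in p.
With p=0 it equals 24; the coefficient of p is -3 (from the two edges through A_2).
So -3·p + 24 = 2·18 = 36 ⇒ p = -4.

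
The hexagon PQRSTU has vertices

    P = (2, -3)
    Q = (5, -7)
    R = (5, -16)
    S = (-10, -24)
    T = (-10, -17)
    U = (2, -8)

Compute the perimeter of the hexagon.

58

|PQ| = √((3)² + (-4)²) = √25 = 5
|QR| = √((0)² + (-9)²) = √81 = 9
|RS| = √((-15)² + (-8)²) = √289 = 17
|ST| = √((0)² + (7)²) = √49 = 7
|TU| = √((12)² + (9)²) = √225 = 15
|UP| = √((0)² + (5)²) = √25 = 5
Perimeter = 5 + 9 + 17 + 7 + 15 + 5 = 58.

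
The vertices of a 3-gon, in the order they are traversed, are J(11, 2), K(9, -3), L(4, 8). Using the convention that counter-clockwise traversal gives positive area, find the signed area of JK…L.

-23.5

Apply the shoelace formula: 2A = Σ (x_i·y_{i+1} − x_{i+1}·y_i), indices taken mod 3.
J→K: (11)(-3) − (9)(2) = -51
K→L: (9)(8) − (4)(-3) = 84
L→J: (4)(2) − (11)(8) = -80
Σ = -47
Signed area = Σ/2 = -23.5 (negative ⇒ clockwise traversal).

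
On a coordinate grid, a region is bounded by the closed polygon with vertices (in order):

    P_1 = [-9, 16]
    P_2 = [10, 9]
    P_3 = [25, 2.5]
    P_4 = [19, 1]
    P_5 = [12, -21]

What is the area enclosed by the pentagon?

435.75

Apply the shoelace (surveyor's) formula: 2A = Σ (x_i·y_{i+1} − x_{i+1}·y_i), indices taken mod 5.
P_1→P_2: (-9)(9) − (10)(16) = -241
P_2→P_3: (10)(2.5) − (25)(9) = -200
P_3→P_4: (25)(1) − (19)(2.5) = -22.5
P_4→P_5: (19)(-21) − (12)(1) = -411
P_5→P_1: (12)(16) − (-9)(-21) = 3
Σ = -871.5
Area = |Σ|/2 = 435.75.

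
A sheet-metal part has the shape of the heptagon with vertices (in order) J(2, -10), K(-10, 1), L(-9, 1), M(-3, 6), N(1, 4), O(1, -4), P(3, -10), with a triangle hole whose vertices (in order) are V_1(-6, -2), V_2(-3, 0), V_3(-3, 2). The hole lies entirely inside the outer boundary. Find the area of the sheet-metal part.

Outer boundary:
Apply the shoelace formula: 2A = Σ (x_i·y_{i+1} − x_{i+1}·y_i), indices taken mod 7.
Σ = (-98) + (-1) + (-51) + (-18) + (-8) + (2) + (-10) = -184
Area = |Σ|/2 = 92.
Hole:
Cross-terms: -6, -6, 18  ⇒  Σ = 6
Area = |Σ|/2 = 3.
Net area = 92 − 3 = 89.

89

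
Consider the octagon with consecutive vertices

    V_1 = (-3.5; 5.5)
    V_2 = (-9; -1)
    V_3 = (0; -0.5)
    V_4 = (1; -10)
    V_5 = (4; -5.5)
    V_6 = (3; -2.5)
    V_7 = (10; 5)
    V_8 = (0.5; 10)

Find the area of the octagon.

Apply the surveyor's formula: 2A = Σ (x_i·y_{i+1} − x_{i+1}·y_i), indices taken mod 8.
Cross-terms: 53, 4.5, 0.5, 34.5, 6.5, 40, 97.5, 37.75  ⇒  Σ = 274.25
Area = |Σ|/2 = 137.125.

137.125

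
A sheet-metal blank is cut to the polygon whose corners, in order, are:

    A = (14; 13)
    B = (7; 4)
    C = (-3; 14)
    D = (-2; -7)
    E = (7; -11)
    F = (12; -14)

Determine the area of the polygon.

Apply the shoelace formula: 2A = Σ (x_i·y_{i+1} − x_{i+1}·y_i), indices taken mod 6.
Σ = (-35) + (110) + (49) + (71) + (34) + (352) = 581
Area = |Σ|/2 = 290.5.

290.5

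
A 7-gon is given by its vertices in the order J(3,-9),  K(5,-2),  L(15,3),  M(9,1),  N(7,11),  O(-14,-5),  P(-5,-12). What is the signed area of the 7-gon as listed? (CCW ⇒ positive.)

253.5

Apply the shoelace formula: 2A = Σ (x_i·y_{i+1} − x_{i+1}·y_i), indices taken mod 7.
Σ = (39) + (45) + (-12) + (92) + (119) + (143) + (81) = 507
Signed area = Σ/2 = 253.5 (positive ⇒ counter-clockwise traversal).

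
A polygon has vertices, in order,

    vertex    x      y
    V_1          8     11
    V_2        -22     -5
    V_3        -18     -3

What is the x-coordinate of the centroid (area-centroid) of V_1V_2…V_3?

Apply the surveyor's formula. First the cross-terms c_i = x_i·y_{i+1} − x_{i+1}·y_i:
  202, -24, -174  ⇒  2A = 4, A = 2.
Then Σ (x_i + x_{i+1})·c_i = -128, so x̄ = -128 / (6·2) = -32/3.

-32/3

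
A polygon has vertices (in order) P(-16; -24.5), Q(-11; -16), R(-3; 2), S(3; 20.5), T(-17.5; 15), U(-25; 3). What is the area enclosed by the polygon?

Apply Gauss's area formula: 2A = Σ (x_i·y_{i+1} − x_{i+1}·y_i), indices taken mod 6.
Σ = (-13.5) + (-70) + (-67.5) + (403.75) + (322.5) + (660.5) = 1235.75
Area = |Σ|/2 = 617.875.

617.875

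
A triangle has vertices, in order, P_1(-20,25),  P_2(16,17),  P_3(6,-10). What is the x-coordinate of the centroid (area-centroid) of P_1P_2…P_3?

Apply Gauss's area formula. First the cross-terms c_i = x_i·y_{i+1} − x_{i+1}·y_i:
  -740, -262, -50  ⇒  2A = -1052, A = -526.
Then Σ (x_i + x_{i+1})·c_i = -2104, so x̄ = -2104 / (6·(-526)) = 2/3.

2/3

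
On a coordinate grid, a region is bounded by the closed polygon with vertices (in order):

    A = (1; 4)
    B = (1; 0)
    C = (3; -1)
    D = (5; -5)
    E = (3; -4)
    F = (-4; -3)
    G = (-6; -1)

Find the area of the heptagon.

Apply the shoelace (surveyor's) formula: 2A = Σ (x_i·y_{i+1} − x_{i+1}·y_i), indices taken mod 7.
Cross-terms: -4, -1, -10, -5, -25, -14, -23  ⇒  Σ = -82
Area = |Σ|/2 = 41.

41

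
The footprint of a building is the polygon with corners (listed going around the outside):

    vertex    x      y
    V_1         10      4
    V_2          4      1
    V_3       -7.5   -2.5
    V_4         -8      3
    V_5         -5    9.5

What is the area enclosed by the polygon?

113.5

Σ = (-6) + (-2.5) + (-42.5) + (-61) + (-115) = -227
Area = |Σ|/2 = 113.5.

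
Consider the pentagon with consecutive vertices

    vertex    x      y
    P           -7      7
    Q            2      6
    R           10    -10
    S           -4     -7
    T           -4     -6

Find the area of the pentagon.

Σ = (-56) + (-80) + (-110) + (-4) + (-70) = -320
Area = |Σ|/2 = 160.

160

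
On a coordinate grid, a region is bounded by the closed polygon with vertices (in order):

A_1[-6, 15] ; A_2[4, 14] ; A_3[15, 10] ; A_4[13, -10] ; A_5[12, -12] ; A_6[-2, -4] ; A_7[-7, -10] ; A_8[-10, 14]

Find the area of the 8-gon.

Apply the surveyor's formula: 2A = Σ (x_i·y_{i+1} − x_{i+1}·y_i), indices taken mod 8.
Σ = (-144) + (-170) + (-280) + (-36) + (-72) + (-8) + (-198) + (-66) = -974
Area = |Σ|/2 = 487.

487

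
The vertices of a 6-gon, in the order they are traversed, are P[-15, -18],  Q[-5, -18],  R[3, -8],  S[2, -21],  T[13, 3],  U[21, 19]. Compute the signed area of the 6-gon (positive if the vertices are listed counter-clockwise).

298.5

Apply Gauss's area formula: 2A = Σ (x_i·y_{i+1} − x_{i+1}·y_i), indices taken mod 6.
P→Q: (-15)(-18) − (-5)(-18) = 180
Q→R: (-5)(-8) − (3)(-18) = 94
R→S: (3)(-21) − (2)(-8) = -47
S→T: (2)(3) − (13)(-21) = 279
T→U: (13)(19) − (21)(3) = 184
U→P: (21)(-18) − (-15)(19) = -93
Σ = 597
Signed area = Σ/2 = 298.5 (positive ⇒ counter-clockwise traversal).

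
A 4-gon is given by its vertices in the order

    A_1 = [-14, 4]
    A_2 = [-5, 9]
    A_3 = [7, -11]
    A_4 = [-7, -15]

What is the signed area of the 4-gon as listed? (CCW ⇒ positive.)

Apply the shoelace formula: 2A = Σ (x_i·y_{i+1} − x_{i+1}·y_i), indices taken mod 4.
A_1→A_2: (-14)(9) − (-5)(4) = -106
A_2→A_3: (-5)(-11) − (7)(9) = -8
A_3→A_4: (7)(-15) − (-7)(-11) = -182
A_4→A_1: (-7)(4) − (-14)(-15) = -238
Σ = -534
Signed area = Σ/2 = -267 (negative ⇒ clockwise traversal).

-267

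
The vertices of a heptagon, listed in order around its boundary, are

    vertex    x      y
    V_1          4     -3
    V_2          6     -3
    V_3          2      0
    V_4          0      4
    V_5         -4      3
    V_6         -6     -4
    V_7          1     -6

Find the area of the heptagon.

Apply Gauss's area formula: 2A = Σ (x_i·y_{i+1} − x_{i+1}·y_i), indices taken mod 7.
Cross-terms: 6, 6, 8, 16, 34, 40, 21  ⇒  Σ = 131
Area = |Σ|/2 = 65.5.

65.5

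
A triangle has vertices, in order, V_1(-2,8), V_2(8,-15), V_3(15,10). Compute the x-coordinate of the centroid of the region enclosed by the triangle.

7

Apply the shoelace (surveyor's) formula. First the cross-terms c_i = x_i·y_{i+1} − x_{i+1}·y_i:
  -34, 305, 140  ⇒  2A = 411, A = 205.5.
Then Σ (x_i + x_{i+1})·c_i = 8631, so x̄ = 8631 / (6·205.5) = 7.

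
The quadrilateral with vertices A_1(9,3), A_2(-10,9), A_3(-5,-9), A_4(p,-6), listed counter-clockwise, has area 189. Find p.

The doubled signed area Σ (x_i y_{i+1} − x_{i+1} y_i) is linear in p.
With p=0 it equals 330; the coefficient of p is 12 (from the two edges through A_4).
So 12·p + 330 = 2·189 = 378 ⇒ p = 4.

4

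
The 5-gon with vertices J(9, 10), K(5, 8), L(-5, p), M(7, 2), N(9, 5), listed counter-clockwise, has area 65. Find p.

Write out the shoelace sum; only the two edges meeting at L involve p:
2·Area = [(5·p − (-5)·8) + ((-5)·2 − 7·p)] + 84
       = -2·p + 114 = 130
⇒ p = -8.

-8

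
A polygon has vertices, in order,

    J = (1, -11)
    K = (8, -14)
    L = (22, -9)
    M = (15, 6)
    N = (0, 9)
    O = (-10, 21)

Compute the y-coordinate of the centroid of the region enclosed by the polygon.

Apply the shoelace formula. First the cross-terms c_i = x_i·y_{i+1} − x_{i+1}·y_i:
  74, 236, 267, 135, 90, 89  ⇒  2A = 891, A = 445.5.
Then Σ (y_i + y_{i+1})·c_i = -2464, so ȳ = -2464 / (6·445.5) = -224/243.

-224/243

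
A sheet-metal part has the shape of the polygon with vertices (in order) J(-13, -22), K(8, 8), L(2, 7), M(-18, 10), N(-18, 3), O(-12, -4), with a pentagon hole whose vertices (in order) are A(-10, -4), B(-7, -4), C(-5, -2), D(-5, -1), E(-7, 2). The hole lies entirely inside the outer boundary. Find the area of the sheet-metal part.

Outer boundary:
Apply the shoelace formula: 2A = Σ (x_i·y_{i+1} − x_{i+1}·y_i), indices taken mod 6.
J→K: (-13)(8) − (8)(-22) = 72
K→L: (8)(7) − (2)(8) = 40
L→M: (2)(10) − (-18)(7) = 146
M→N: (-18)(3) − (-18)(10) = 126
N→O: (-18)(-4) − (-12)(3) = 108
O→J: (-12)(-22) − (-13)(-4) = 212
Σ = 704
Area = |Σ|/2 = 352.
Hole:
Apply Gauss's area formula: 2A = Σ (x_i·y_{i+1} − x_{i+1}·y_i), indices taken mod 5.
Σ = (12) + (-6) + (-5) + (-17) + (48) = 32
Area = |Σ|/2 = 16.
Net area = 352 − 16 = 336.

336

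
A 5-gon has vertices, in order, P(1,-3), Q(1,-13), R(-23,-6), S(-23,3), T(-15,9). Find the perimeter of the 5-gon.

74

|PQ| = √((0)² + (-10)²) = √100 = 10
|QR| = √((-24)² + (7)²) = √625 = 25
|RS| = √((0)² + (9)²) = √81 = 9
|ST| = √((8)² + (6)²) = √100 = 10
|TP| = √((16)² + (-12)²) = √400 = 20
Perimeter = 10 + 25 + 9 + 10 + 20 = 74.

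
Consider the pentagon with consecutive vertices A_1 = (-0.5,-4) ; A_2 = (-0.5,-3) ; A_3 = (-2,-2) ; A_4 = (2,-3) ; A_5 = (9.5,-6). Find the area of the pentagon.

10

Apply the shoelace formula: 2A = Σ (x_i·y_{i+1} − x_{i+1}·y_i), indices taken mod 5.
Σ = (-0.5) + (-5) + (10) + (16.5) + (-41) = -20
Area = |Σ|/2 = 10.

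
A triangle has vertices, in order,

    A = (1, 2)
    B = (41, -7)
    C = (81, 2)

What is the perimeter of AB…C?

|AB| = √((40)² + (-9)²) = √1681 = 41
|BC| = √((40)² + (9)²) = √1681 = 41
|CA| = √((-80)² + (0)²) = √6400 = 80
Perimeter = 41 + 41 + 80 = 162.

162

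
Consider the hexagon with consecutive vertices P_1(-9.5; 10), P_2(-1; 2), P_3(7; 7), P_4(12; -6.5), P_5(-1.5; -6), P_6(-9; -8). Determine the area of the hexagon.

224.625

Apply Gauss's area formula: 2A = Σ (x_i·y_{i+1} − x_{i+1}·y_i), indices taken mod 6.
P_1→P_2: (-9.5)(2) − (-1)(10) = -9
P_2→P_3: (-1)(7) − (7)(2) = -21
P_3→P_4: (7)(-6.5) − (12)(7) = -129.5
P_4→P_5: (12)(-6) − (-1.5)(-6.5) = -81.75
P_5→P_6: (-1.5)(-8) − (-9)(-6) = -42
P_6→P_1: (-9)(10) − (-9.5)(-8) = -166
Σ = -449.25
Area = |Σ|/2 = 224.625.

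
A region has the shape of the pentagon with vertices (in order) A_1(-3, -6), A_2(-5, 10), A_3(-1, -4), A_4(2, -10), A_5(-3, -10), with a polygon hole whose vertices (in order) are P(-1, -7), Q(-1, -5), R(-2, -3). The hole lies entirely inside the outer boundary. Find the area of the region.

Outer boundary:
Apply the shoelace formula: 2A = Σ (x_i·y_{i+1} − x_{i+1}·y_i), indices taken mod 5.
Cross-terms: -60, 30, 18, -50, -12  ⇒  Σ = -74
Area = |Σ|/2 = 37.
Hole:
Σ = (-2) + (-7) + (11) = 2
Area = |Σ|/2 = 1.
Net area = 37 − 1 = 36.

36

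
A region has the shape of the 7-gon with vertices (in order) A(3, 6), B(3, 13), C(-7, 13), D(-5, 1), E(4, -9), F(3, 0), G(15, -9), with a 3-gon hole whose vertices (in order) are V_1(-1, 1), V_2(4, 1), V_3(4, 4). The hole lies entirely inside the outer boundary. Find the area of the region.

Outer boundary:
Apply Gauss's area formula: 2A = Σ (x_i·y_{i+1} − x_{i+1}·y_i), indices taken mod 7.
Σ = (21) + (130) + (58) + (41) + (27) + (-27) + (117) = 367
Area = |Σ|/2 = 183.5.
Hole:
V_1→V_2: (-1)(1) − (4)(1) = -5
V_2→V_3: (4)(4) − (4)(1) = 12
V_3→V_1: (4)(1) − (-1)(4) = 8
Σ = 15
Area = |Σ|/2 = 7.5.
Net area = 183.5 − 7.5 = 176.

176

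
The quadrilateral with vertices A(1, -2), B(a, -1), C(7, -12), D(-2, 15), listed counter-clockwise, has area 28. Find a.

Write out the shoelace sum; only the two edges meeting at B involve a:
2·Area = [(1·(-1) − a·(-2)) + (a·(-12) − 7·(-1))] + 70
       = -10·a + 76 = 56
⇒ a = 2.

2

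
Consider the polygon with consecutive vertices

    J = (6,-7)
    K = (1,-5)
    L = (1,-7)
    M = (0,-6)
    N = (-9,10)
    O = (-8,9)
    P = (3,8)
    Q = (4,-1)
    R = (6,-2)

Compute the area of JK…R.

Apply Gauss's area formula: 2A = Σ (x_i·y_{i+1} − x_{i+1}·y_i), indices taken mod 9.
Cross-terms: -23, -2, -6, -54, -1, -91, -35, -2, -30  ⇒  Σ = -244
Area = |Σ|/2 = 122.

122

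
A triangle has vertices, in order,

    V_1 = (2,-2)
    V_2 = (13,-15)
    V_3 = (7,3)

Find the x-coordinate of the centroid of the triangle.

Apply Gauss's area formula. First the cross-terms c_i = x_i·y_{i+1} − x_{i+1}·y_i:
  -4, 144, -20  ⇒  2A = 120, A = 60.
Then Σ (x_i + x_{i+1})·c_i = 2640, so x̄ = 2640 / (6·60) = 22/3.

22/3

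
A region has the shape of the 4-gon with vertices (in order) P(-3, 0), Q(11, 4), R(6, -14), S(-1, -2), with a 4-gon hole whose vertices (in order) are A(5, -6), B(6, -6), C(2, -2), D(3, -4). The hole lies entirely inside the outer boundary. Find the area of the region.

Outer boundary:
Apply the shoelace (surveyor's) formula: 2A = Σ (x_i·y_{i+1} − x_{i+1}·y_i), indices taken mod 4.
Σ = (-12) + (-178) + (-26) + (-6) = -222
Area = |Σ|/2 = 111.
Hole:
Apply the shoelace (surveyor's) formula: 2A = Σ (x_i·y_{i+1} − x_{i+1}·y_i), indices taken mod 4.
Σ = (6) + (0) + (-2) + (2) = 6
Area = |Σ|/2 = 3.
Net area = 111 − 3 = 108.

108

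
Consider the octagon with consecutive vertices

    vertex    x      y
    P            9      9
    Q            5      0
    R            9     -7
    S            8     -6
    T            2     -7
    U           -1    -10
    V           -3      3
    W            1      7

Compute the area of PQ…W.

Apply Gauss's area formula: 2A = Σ (x_i·y_{i+1} − x_{i+1}·y_i), indices taken mod 8.
Σ = (-45) + (-35) + (2) + (-44) + (-27) + (-33) + (-24) + (-54) = -260
Area = |Σ|/2 = 130.

130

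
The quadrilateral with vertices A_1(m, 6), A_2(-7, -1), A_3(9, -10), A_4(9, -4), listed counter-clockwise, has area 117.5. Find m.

Write out the shoelace sum; only the two edges meeting at A_1 involve m:
2·Area = [(9·6 − m·(-4)) + (m·(-1) − (-7)·6)] + 133
       = 3·m + 229 = 235
⇒ m = 2.

2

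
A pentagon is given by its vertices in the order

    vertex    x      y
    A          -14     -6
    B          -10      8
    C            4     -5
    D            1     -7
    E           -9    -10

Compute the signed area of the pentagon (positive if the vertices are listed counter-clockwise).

-168

A→B: (-14)(8) − (-10)(-6) = -172
B→C: (-10)(-5) − (4)(8) = 18
C→D: (4)(-7) − (1)(-5) = -23
D→E: (1)(-10) − (-9)(-7) = -73
E→A: (-9)(-6) − (-14)(-10) = -86
Σ = -336
Signed area = Σ/2 = -168 (negative ⇒ clockwise traversal).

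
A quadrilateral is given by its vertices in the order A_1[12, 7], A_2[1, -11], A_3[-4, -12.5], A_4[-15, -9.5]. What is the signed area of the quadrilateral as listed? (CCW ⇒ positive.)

-168

Cross-terms: -139, -56.5, -149.5, 9  ⇒  Σ = -336
Signed area = Σ/2 = -168 (negative ⇒ clockwise traversal).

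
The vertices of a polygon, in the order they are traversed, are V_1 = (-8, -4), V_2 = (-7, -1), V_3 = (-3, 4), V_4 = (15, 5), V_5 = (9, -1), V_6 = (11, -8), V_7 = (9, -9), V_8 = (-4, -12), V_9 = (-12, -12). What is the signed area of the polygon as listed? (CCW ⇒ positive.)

-281

Apply Gauss's area formula: 2A = Σ (x_i·y_{i+1} − x_{i+1}·y_i), indices taken mod 9.
Σ = (-20) + (-31) + (-75) + (-60) + (-61) + (-27) + (-144) + (-96) + (-48) = -562
Signed area = Σ/2 = -281 (negative ⇒ clockwise traversal).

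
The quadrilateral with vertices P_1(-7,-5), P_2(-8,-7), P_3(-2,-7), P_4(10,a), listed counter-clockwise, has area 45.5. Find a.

4

The doubled signed area Σ (x_i y_{i+1} − x_{i+1} y_i) is linear in a.
With a=0 it equals 71; the coefficient of a is 5 (from the two edges through P_4).
So 5·a + 71 = 2·45.5 = 91 ⇒ a = 4.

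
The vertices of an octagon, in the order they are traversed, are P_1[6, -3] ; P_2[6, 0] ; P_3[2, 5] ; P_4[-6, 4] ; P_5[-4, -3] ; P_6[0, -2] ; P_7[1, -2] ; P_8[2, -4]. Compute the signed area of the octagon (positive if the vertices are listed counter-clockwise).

74

Apply the surveyor's formula: 2A = Σ (x_i·y_{i+1} − x_{i+1}·y_i), indices taken mod 8.
Σ = (18) + (30) + (38) + (34) + (8) + (2) + (0) + (18) = 148
Signed area = Σ/2 = 74 (positive ⇒ counter-clockwise traversal).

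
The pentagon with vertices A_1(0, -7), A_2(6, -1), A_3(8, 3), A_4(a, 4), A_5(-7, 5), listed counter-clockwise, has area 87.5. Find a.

Write out the shoelace sum; only the two edges meeting at A_4 involve a:
2·Area = [(8·4 − a·3) + (a·5 − (-7)·4)] + 117
       = 2·a + 177 = 175
⇒ a = -1.

-1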